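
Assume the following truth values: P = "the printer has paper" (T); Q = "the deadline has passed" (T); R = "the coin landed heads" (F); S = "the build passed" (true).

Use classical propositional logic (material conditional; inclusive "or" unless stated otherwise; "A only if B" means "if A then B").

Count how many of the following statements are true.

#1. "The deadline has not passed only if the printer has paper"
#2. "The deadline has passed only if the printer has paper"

2

#1: Formalization: not Q -> P

not Q = not True = False
not Q -> P = False -> True = True
Thus #1 is true.

#2: In symbols: Q -> P

Q -> P = True -> True = True
So #2 is true.

2 of the 2 statements are true.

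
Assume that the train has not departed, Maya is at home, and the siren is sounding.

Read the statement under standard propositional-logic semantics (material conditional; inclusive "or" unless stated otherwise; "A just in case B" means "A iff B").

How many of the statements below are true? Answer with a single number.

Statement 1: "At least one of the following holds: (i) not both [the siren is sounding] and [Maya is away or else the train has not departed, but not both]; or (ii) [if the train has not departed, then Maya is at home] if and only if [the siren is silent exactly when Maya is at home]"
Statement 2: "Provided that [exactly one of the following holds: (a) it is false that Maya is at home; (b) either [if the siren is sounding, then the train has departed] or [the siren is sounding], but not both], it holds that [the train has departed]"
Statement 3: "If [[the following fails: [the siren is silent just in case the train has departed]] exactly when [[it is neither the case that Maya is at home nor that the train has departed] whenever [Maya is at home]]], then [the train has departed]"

0

Let R = "the siren is sounding" (T), Q = "Maya is at home" (T), P = "the train has departed" (F).

Statement 1: In symbols: (R ↑ (¬Q ⊕ ¬P)) ∨ ((¬P → Q) ↔ (¬R ↔ Q))

¬Q = ¬T = F
¬P = ¬F = T
¬Q ⊕ ¬P = F ⊕ T = T
R ↑ (¬Q ⊕ ¬P) = T ↑ T = F
¬P = ¬F = T
¬P → Q = T → T = T
¬R = ¬T = F
¬R ↔ Q = F ↔ T = F
(¬P → Q) ↔ (¬R ↔ Q) = T ↔ F = F
(R ↑ (¬Q ⊕ ¬P)) ∨ ((¬P → Q) ↔ (¬R ↔ Q)) = F ∨ F = F
Thus Statement 1 is false.

Statement 2: In symbols: (¬Q ⊕ ((R → P) ⊕ R)) → P

¬Q = ¬T = F
R → P = T → F = F
(R → P) ⊕ R = F ⊕ T = T
¬Q ⊕ ((R → P) ⊕ R) = F ⊕ T = T
(¬Q ⊕ ((R → P) ⊕ R)) → P = T → F = F
Thus Statement 2 is false.

Statement 3: In symbols: (¬(¬R ↔ P) ↔ (Q → (Q ↓ P))) → P

¬R = ¬T = F
¬R ↔ P = F ↔ F = T
¬(¬R ↔ P) = ¬T = F
Q ↓ P = T ↓ F = F
Q → (Q ↓ P) = T → F = F
¬(¬R ↔ P) ↔ (Q → (Q ↓ P)) = F ↔ F = T
(¬(¬R ↔ P) ↔ (Q → (Q ↓ P))) → P = T → F = F
Hence Statement 3 is false.

0 of the 3 statements are true (none).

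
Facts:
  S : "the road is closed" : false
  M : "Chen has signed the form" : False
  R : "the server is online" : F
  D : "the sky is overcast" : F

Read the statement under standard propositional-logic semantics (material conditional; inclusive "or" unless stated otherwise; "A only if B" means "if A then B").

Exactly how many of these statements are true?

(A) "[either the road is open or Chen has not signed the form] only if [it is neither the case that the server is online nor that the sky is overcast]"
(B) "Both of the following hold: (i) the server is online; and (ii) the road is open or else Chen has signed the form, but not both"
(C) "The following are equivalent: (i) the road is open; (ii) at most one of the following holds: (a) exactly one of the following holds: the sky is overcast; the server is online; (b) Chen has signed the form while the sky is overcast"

(A): Formalization: (¬S ∨ ¬M) → (R ↓ D)

¬S = ¬F = T
¬M = ¬F = T
¬S ∨ ¬M = T ∨ T = T
R ↓ D = F ↓ F = T
(¬S ∨ ¬M) → (R ↓ D) = T → T = T
Thus (A) is true.

(B): Parsed as R ∧ (¬S ⊕ M)

¬S = ¬F = T
¬S ⊕ M = T ⊕ F = T
R ∧ (¬S ⊕ M) = F ∧ T = F
So (B) is false.

(C): This is ¬S ↔ ((D ⊕ R) ↑ (M ∧ D)).

¬S = ¬F = T
D ⊕ R = F ⊕ F = F
M ∧ D = F ∧ F = F
(D ⊕ R) ↑ (M ∧ D) = F ↑ F = T
¬S ↔ ((D ⊕ R) ↑ (M ∧ D)) = T ↔ T = T
Thus (C) is true.

Count: 2.

2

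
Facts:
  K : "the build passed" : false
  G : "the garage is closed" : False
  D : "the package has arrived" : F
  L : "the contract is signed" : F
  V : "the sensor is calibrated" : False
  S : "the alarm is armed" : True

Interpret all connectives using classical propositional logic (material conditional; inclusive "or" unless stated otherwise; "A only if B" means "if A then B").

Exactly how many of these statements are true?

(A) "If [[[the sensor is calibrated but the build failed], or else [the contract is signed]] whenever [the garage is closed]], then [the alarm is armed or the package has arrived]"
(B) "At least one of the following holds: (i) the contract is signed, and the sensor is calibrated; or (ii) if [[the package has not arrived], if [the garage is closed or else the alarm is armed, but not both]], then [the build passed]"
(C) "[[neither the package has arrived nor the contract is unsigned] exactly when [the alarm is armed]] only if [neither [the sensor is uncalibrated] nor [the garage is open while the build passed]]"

2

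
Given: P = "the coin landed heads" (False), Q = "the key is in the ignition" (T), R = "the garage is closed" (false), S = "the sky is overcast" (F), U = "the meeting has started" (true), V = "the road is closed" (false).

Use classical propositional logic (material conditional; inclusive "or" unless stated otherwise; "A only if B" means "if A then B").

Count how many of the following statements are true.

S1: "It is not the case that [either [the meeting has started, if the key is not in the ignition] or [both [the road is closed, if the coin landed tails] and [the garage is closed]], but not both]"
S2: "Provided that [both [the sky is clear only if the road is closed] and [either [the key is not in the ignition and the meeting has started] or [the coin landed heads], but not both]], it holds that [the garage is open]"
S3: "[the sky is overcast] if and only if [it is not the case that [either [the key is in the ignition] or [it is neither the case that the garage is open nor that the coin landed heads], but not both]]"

2

S1: In symbols: ¬((¬Q → U) ⊕ ((¬P → V) ∧ R))

¬Q = ¬T = F
¬Q → U = F → T = T
¬P = ¬F = T
¬P → V = T → F = F
(¬P → V) ∧ R = F ∧ F = F
(¬Q → U) ⊕ ((¬P → V) ∧ R) = T ⊕ F = T
¬((¬Q → U) ⊕ ((¬P → V) ∧ R)) = ¬T = F
Hence S1 is false.

S2: In symbols: ((¬S → V) ∧ ((¬Q ∧ U) ⊕ P)) → ¬R

¬S = ¬F = T
¬S → V = T → F = F
¬Q = ¬T = F
¬Q ∧ U = F ∧ T = F
(¬Q ∧ U) ⊕ P = F ⊕ F = F
(¬S → V) ∧ ((¬Q ∧ U) ⊕ P) = F ∧ F = F
¬R = ¬F = T
((¬S → V) ∧ ((¬Q ∧ U) ⊕ P)) → ¬R = F → T = T
So S2 is true.

S3: This is S ↔ ¬(Q ⊕ (¬R ↓ P)).

¬R = ¬F = T
¬R ↓ P = T ↓ F = F
Q ⊕ (¬R ↓ P) = T ⊕ F = T
¬(Q ⊕ (¬R ↓ P)) = ¬T = F
S ↔ ¬(Q ⊕ (¬R ↓ P)) = F ↔ F = T
Hence S3 is true.

2 of the 3 statements are true (S2, S3).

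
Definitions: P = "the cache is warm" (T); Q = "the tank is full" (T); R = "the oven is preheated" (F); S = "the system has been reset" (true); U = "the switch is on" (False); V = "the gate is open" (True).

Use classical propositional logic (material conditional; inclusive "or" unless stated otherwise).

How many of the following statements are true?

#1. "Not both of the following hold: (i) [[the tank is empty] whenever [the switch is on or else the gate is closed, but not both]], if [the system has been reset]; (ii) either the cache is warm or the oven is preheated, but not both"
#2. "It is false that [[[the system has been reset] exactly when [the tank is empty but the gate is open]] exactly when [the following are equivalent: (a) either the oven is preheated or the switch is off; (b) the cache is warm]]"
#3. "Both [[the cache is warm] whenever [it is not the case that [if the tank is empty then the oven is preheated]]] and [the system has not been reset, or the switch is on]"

#1: In symbols: (S → ((U ⊕ ¬V) → ¬Q)) ↑ (P ⊕ R)

¬V = ¬T = F
U ⊕ ¬V = F ⊕ F = F
¬Q = ¬T = F
(U ⊕ ¬V) → ¬Q = F → F = T
S → ((U ⊕ ¬V) → ¬Q) = T → T = T
P ⊕ R = T ⊕ F = T
(S → ((U ⊕ ¬V) → ¬Q)) ↑ (P ⊕ R) = T ↑ T = F
Thus #1 is false.

#2: Parsed as ¬((S ↔ (¬Q ∧ V)) ↔ ((R ∨ ¬U) ↔ P))

¬Q = ¬T = F
¬Q ∧ V = F ∧ T = F
S ↔ (¬Q ∧ V) = T ↔ F = F
¬U = ¬F = T
R ∨ ¬U = F ∨ T = T
(R ∨ ¬U) ↔ P = T ↔ T = T
(S ↔ (¬Q ∧ V)) ↔ ((R ∨ ¬U) ↔ P) = F ↔ T = F
¬((S ↔ (¬Q ∧ V)) ↔ ((R ∨ ¬U) ↔ P)) = ¬F = T
So #2 is true.

#3: In symbols: (¬(¬Q → R) → P) ∧ (¬S ∨ U)

¬Q = ¬T = F
¬Q → R = F → F = T
¬(¬Q → R) = ¬T = F
¬(¬Q → R) → P = F → T = T
¬S = ¬T = F
¬S ∨ U = F ∨ F = F
(¬(¬Q → R) → P) ∧ (¬S ∨ U) = T ∧ F = F
Hence #3 is false.

True statements: 1.

1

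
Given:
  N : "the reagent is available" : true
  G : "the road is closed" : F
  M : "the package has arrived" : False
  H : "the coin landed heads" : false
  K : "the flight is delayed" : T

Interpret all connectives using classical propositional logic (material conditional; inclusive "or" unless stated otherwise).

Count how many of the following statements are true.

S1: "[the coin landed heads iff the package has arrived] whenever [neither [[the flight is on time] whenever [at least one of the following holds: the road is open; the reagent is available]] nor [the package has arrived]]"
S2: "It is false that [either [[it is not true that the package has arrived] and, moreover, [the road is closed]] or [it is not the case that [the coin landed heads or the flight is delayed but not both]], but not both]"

S1: This is (((¬G ∨ N) → ¬K) ↓ M) → (H ↔ M).

¬G = ¬F = T
¬G ∨ N = T ∨ T = T
¬K = ¬T = F
(¬G ∨ N) → ¬K = T → F = F
((¬G ∨ N) → ¬K) ↓ M = F ↓ F = T
H ↔ M = F ↔ F = T
(((¬G ∨ N) → ¬K) ↓ M) → (H ↔ M) = T → T = T
Hence S1 is true.

S2: Parsed as ¬((¬M ∧ G) ⊕ ¬(H ⊕ K))

¬M = ¬F = T
¬M ∧ G = T ∧ F = F
H ⊕ K = F ⊕ T = T
¬(H ⊕ K) = ¬T = F
(¬M ∧ G) ⊕ ¬(H ⊕ K) = F ⊕ F = F
¬((¬M ∧ G) ⊕ ¬(H ⊕ K)) = ¬F = T
Thus S2 is true.

2 of the 2 statements are true.

2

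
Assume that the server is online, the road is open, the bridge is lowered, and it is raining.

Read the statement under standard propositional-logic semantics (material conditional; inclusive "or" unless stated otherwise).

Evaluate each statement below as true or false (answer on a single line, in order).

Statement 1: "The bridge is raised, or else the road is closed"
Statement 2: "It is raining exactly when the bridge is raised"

Statement 1 F, Statement 2 F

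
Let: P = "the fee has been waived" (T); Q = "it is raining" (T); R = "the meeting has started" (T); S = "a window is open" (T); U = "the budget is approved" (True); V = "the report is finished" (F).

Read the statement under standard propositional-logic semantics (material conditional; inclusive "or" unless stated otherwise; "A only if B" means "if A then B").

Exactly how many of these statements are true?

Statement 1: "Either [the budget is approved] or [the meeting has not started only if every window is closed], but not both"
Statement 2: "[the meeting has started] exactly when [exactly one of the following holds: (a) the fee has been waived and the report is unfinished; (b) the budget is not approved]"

Statement 1: In symbols: U xor (not R -> not S)

not R = not True = False
not S = not True = False
not R -> not S = False -> False = True
U xor (not R -> not S) = True xor True = False
Thus Statement 1 is false.

Statement 2: Parsed as R iff ((P and not V) xor not U)

not V = not False = True
P and not V = True and True = True
not U = not True = False
(P and not V) xor not U = True xor False = True
R iff ((P and not V) xor not U) = True iff True = True
Thus Statement 2 is true.

1 of the 2 statements is true.

1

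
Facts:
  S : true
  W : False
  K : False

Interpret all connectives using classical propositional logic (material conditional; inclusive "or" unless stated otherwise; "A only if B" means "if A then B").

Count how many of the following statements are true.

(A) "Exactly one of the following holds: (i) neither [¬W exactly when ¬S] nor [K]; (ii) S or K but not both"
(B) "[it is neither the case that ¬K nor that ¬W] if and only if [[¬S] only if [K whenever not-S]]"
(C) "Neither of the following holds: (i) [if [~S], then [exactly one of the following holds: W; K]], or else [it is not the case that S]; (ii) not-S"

(A): This is ((~W <-> ~S) nor K) xor (S xor K).

~W = ~F = T
~S = ~T = F
~W <-> ~S = T <-> F = F
(~W <-> ~S) nor K = F nor F = T
S xor K = T xor F = T
((~W <-> ~S) nor K) xor (S xor K) = T xor T = F
Hence (A) is false.

(B): Formalization: (~K nor ~W) <-> (~S -> (~S -> K))

~K = ~F = T
~W = ~F = T
~K nor ~W = T nor T = F
~S = ~T = F
~S = ~T = F
~S -> K = F -> F = T
~S -> (~S -> K) = F -> T = T
(~K nor ~W) <-> (~S -> (~S -> K)) = F <-> T = F
Hence (B) is false.

(C): In symbols: ((~S -> (W xor K)) | ~S) nor ~S

~S = ~T = F
W xor K = F xor F = F
~S -> (W xor K) = F -> F = T
~S = ~T = F
(~S -> (W xor K)) | ~S = T | F = T
~S = ~T = F
((~S -> (W xor K)) | ~S) nor ~S = T nor F = F
Hence (C) is false.

0 of the 3 statements are true (none).

0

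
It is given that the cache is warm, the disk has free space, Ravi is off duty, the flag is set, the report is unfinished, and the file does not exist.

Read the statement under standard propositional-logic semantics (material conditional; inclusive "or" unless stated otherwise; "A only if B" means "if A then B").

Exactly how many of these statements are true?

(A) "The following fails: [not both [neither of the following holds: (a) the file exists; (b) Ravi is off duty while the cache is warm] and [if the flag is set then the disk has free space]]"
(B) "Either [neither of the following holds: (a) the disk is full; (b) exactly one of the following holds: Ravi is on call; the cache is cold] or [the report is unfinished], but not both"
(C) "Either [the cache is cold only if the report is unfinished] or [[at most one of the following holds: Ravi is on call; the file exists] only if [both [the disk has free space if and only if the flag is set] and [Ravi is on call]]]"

1

Let V = "the file exists" (False), R = "Ravi is on call" (False), P = "the cache is warm" (True), S = "the flag is set" (True), Q = "the disk is full" (False), U = "the report is finished" (False).

(A): This is not ((V nor (not R and P)) nand (S -> not Q)).

not R = not False = True
not R and P = True and True = True
V nor (not R and P) = False nor True = False
not Q = not False = True
S -> not Q = True -> True = True
(V nor (not R and P)) nand (S -> not Q) = False nand True = True
not ((V nor (not R and P)) nand (S -> not Q)) = not True = False
Thus (A) is false.

(B): In symbols: (Q nor (R xor not P)) xor not U

not P = not True = False
R xor not P = False xor False = False
Q nor (R xor not P) = False nor False = True
not U = not False = True
(Q nor (R xor not P)) xor not U = True xor True = False
So (B) is false.

(C): In symbols: (not P -> not U) or ((R nand V) -> ((not Q iff S) and R))

not P = not True = False
not U = not False = True
not P -> not U = False -> True = True
R nand V = False nand False = True
not Q = not False = True
not Q iff S = True iff True = True
(not Q iff S) and R = True and False = False
(R nand V) -> ((not Q iff S) and R) = True -> False = False
(not P -> not U) or ((R nand V) -> ((not Q iff S) and R)) = True or False = True
Thus (C) is true.

Count: 1.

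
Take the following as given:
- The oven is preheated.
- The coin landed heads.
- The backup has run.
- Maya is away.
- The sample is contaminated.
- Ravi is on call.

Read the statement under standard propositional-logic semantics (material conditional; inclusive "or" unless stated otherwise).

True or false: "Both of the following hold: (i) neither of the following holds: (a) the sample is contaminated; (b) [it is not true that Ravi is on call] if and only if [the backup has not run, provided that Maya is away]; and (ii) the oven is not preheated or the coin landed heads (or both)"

Let Q = "the sample is contaminated" (True), L = "Ravi is on call" (True), U = "Maya is at home" (False), N = "the backup has run" (True), G = "the oven is preheated" (True), H = "the coin landed heads" (True).
In symbols: (Q nor (not L iff (not U -> not N))) and (not G or H)

not L = not True = False
not U = not False = True
not N = not True = False
not U -> not N = True -> False = False
not L iff (not U -> not N) = False iff False = True
Q nor (not L iff (not U -> not N)) = True nor True = False
not G = not True = False
not G or H = False or True = True
(Q nor (not L iff (not U -> not N))) and (not G or H) = False and True = False

false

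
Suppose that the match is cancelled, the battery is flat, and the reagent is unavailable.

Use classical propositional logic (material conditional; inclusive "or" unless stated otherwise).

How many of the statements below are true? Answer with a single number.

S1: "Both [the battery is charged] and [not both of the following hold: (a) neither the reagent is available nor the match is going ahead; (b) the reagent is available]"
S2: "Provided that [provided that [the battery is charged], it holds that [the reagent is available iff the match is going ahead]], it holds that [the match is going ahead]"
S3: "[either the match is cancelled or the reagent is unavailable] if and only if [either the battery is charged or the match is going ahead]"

Let U = "the battery is charged" (False), P = "the reagent is available" (False), S = "the match is cancelled" (True).

S1: In symbols: U and ((P nor not S) nand P)

not S = not True = False
P nor not S = False nor False = True
(P nor not S) nand P = True nand False = True
U and ((P nor not S) nand P) = False and True = False
Thus S1 is false.

S2: In symbols: (U -> (P iff not S)) -> not S

not S = not True = False
P iff not S = False iff False = True
U -> (P iff not S) = False -> True = True
not S = not True = False
(U -> (P iff not S)) -> not S = True -> False = False
Thus S2 is false.

S3: In symbols: (S or not P) iff (U or not S)

not P = not False = True
S or not P = True or True = True
not S = not True = False
U or not S = False or False = False
(S or not P) iff (U or not S) = True iff False = False
Thus S3 is false.

True statements: 0 (none).

0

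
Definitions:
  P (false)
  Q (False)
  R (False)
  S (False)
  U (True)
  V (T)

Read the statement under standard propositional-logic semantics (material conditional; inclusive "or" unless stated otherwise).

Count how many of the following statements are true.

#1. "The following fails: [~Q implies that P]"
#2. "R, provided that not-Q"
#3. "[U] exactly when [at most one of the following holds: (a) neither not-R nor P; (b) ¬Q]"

2

#1: Parsed as not (not Q -> P)

not Q = not False = True
not Q -> P = True -> False = False
not (not Q -> P) = not False = True
Hence #1 is true.

#2: This is not Q -> R.

not Q = not False = True
not Q -> R = True -> False = False
So #2 is false.

#3: Parsed as U iff ((not R nor P) nand not Q)

not R = not False = True
not R nor P = True nor False = False
not Q = not False = True
(not R nor P) nand not Q = False nand True = True
U iff ((not R nor P) nand not Q) = True iff True = True
Thus #3 is true.

Count: 2.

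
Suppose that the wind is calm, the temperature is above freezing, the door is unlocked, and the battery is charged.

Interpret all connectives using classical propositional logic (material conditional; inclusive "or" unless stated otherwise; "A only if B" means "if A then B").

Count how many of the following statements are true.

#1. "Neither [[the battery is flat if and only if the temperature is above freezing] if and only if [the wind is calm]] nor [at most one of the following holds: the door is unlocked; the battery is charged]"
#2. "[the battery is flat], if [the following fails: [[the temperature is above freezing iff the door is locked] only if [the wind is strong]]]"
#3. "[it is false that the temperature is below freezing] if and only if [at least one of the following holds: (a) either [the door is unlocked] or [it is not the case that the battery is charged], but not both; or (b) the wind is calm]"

Let R = "the battery is charged" (T), V = "the temperature is below freezing" (F), G = "the wind is strong" (F), W = "the door is locked" (F).

#1: Formalization: ((¬R ↔ ¬V) ↔ ¬G) ↓ (¬W ↑ R)

¬R = ¬T = F
¬V = ¬F = T
¬R ↔ ¬V = F ↔ T = F
¬G = ¬F = T
(¬R ↔ ¬V) ↔ ¬G = F ↔ T = F
¬W = ¬F = T
¬W ↑ R = T ↑ T = F
((¬R ↔ ¬V) ↔ ¬G) ↓ (¬W ↑ R) = F ↓ F = T
Thus #1 is true.

#2: In symbols: ¬((¬V ↔ W) → G) → ¬R

¬V = ¬F = T
¬V ↔ W = T ↔ F = F
(¬V ↔ W) → G = F → F = T
¬((¬V ↔ W) → G) = ¬T = F
¬R = ¬T = F
¬((¬V ↔ W) → G) → ¬R = F → F = T
So #2 is true.

#3: Parsed as ¬V ↔ ((¬W ⊕ ¬R) ∨ ¬G)

¬V = ¬F = T
¬W = ¬F = T
¬R = ¬T = F
¬W ⊕ ¬R = T ⊕ F = T
¬G = ¬F = T
(¬W ⊕ ¬R) ∨ ¬G = T ∨ T = T
¬V ↔ ((¬W ⊕ ¬R) ∨ ¬G) = T ↔ T = T
Hence #3 is true.

Count: 3.

3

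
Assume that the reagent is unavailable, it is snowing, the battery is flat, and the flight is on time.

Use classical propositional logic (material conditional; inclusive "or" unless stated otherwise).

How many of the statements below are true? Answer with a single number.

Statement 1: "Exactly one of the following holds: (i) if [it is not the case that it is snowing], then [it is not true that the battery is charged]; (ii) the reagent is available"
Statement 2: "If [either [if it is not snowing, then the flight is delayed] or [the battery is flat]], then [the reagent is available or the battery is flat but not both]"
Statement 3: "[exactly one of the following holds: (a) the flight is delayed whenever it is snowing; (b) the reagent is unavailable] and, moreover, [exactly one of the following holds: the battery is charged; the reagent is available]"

2

Let Q = "it is snowing" (T), R = "the battery is charged" (F), P = "the reagent is available" (F), S = "the flight is delayed" (F).

Statement 1: Formalization: (~Q -> ~R) xor P

~Q = ~T = F
~R = ~F = T
~Q -> ~R = F -> T = T
(~Q -> ~R) xor P = T xor F = T
Hence Statement 1 is true.

Statement 2: This is ((~Q -> S) | ~R) -> (P xor ~R).

~Q = ~T = F
~Q -> S = F -> F = T
~R = ~F = T
(~Q -> S) | ~R = T | T = T
~R = ~F = T
P xor ~R = F xor T = T
((~Q -> S) | ~R) -> (P xor ~R) = T -> T = T
Thus Statement 2 is true.

Statement 3: Parsed as ((Q -> S) xor ~P) & (R xor P)

Q -> S = T -> F = F
~P = ~F = T
(Q -> S) xor ~P = F xor T = T
R xor P = F xor F = F
((Q -> S) xor ~P) & (R xor P) = T & F = F
Hence Statement 3 is false.

True statements: 2.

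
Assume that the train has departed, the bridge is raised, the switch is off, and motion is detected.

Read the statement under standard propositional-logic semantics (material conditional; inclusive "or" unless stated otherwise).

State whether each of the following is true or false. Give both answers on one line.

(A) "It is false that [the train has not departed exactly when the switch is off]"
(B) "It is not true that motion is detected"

Let P = "the train has departed" (True), R = "the switch is on" (False), S = "motion is detected" (True).

(A): In symbols: not (not P iff not R)

not P = not True = False
not R = not False = True
not P iff not R = False iff True = False
not (not P iff not R) = not False = True
So (A) is true.

(B): Parsed as not S

not S = not True = False
Hence (B) is false.

(A) true, (B) false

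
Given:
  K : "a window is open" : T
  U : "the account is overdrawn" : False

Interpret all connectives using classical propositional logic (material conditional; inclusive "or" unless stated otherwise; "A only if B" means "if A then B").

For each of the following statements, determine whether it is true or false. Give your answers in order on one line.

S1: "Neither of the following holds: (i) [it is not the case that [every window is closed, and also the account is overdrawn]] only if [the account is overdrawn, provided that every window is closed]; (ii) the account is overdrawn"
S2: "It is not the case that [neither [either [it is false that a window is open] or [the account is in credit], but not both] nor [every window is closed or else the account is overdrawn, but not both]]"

S1 F; S2 T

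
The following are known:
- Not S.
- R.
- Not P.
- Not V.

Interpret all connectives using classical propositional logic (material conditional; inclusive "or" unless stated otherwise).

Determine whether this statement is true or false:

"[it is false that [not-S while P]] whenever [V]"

In symbols: V -> ~(~S & P)

~S = ~F = T
~S & P = T & F = F
~(~S & P) = ~F = T
V -> ~(~S & P) = F -> T = T

The statement is true.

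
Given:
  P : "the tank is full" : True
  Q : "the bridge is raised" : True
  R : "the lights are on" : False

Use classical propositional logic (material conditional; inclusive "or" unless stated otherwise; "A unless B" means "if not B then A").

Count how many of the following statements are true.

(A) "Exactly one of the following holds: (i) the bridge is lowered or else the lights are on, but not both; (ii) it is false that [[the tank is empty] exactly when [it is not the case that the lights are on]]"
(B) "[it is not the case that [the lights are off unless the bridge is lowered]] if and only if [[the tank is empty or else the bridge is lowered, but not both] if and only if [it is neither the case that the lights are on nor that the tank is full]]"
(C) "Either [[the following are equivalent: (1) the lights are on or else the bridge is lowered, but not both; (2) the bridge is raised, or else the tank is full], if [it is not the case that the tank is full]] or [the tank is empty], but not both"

2

(A): Parsed as (not Q xor R) xor not (not P iff not R)

not Q = not True = False
not Q xor R = False xor False = False
not P = not True = False
not R = not False = True
not P iff not R = False iff True = False
not (not P iff not R) = not False = True
(not Q xor R) xor not (not P iff not R) = False xor True = True
Hence (A) is true.

(B): Parsed as not (not R or not Q) iff ((not P xor not Q) iff (R nor P))

not R = not False = True
not Q = not True = False
not R or not Q = True or False = True
not (not R or not Q) = not True = False
not P = not True = False
not Q = not True = False
not P xor not Q = False xor False = False
R nor P = False nor True = False
(not P xor not Q) iff (R nor P) = False iff False = True
not (not R or not Q) iff ((not P xor not Q) iff (R nor P)) = False iff True = False
Thus (B) is false.

(C): Formalization: (not P -> ((R xor not Q) iff (Q or P))) xor not P

not P = not True = False
not Q = not True = False
R xor not Q = False xor False = False
Q or P = True or True = True
(R xor not Q) iff (Q or P) = False iff True = False
not P -> ((R xor not Q) iff (Q or P)) = False -> False = True
not P = not True = False
(not P -> ((R xor not Q) iff (Q or P))) xor not P = True xor False = True
So (C) is true.

True statements: 2 ((A), (C)).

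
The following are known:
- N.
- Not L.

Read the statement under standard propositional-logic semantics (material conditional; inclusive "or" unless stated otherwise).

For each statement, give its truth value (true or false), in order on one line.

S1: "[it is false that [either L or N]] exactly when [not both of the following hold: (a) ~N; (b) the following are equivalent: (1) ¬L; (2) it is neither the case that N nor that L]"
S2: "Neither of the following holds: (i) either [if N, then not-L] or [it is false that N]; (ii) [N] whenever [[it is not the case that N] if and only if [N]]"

S1 False; S2 False

S1: This is not (L or N) iff (not N nand (not L iff (N nor L))).

L or N = False or True = True
not (L or N) = not True = False
not N = not True = False
not L = not False = True
N nor L = True nor False = False
not L iff (N nor L) = True iff False = False
not N nand (not L iff (N nor L)) = False nand False = True
not (L or N) iff (not N nand (not L iff (N nor L))) = False iff True = False
So S1 is false.

S2: Formalization: ((N -> not L) or not N) nor ((not N iff N) -> N)

not L = not False = True
N -> not L = True -> True = True
not N = not True = False
(N -> not L) or not N = True or False = True
not N = not True = False
not N iff N = False iff True = False
(not N iff N) -> N = False -> True = True
((N -> not L) or not N) nor ((not N iff N) -> N) = True nor True = False
So S2 is false.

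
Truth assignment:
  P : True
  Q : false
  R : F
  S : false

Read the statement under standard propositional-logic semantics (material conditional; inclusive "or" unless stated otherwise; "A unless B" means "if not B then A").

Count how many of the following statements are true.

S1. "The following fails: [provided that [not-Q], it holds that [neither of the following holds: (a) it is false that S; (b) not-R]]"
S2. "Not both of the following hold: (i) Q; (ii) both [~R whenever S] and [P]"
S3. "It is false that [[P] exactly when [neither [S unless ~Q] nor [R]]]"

3

S1: Parsed as not (not Q -> (not S nor not R))

not Q = not False = True
not S = not False = True
not R = not False = True
not S nor not R = True nor True = False
not Q -> (not S nor not R) = True -> False = False
not (not Q -> (not S nor not R)) = not False = True
Thus S1 is true.

S2: Formalization: Q nand ((S -> not R) and P)

not R = not False = True
S -> not R = False -> True = True
(S -> not R) and P = True and True = True
Q nand ((S -> not R) and P) = False nand True = True
So S2 is true.

S3: This is not (P iff ((S or not Q) nor R)).

not Q = not False = True
S or not Q = False or True = True
(S or not Q) nor R = True nor False = False
P iff ((S or not Q) nor R) = True iff False = False
not (P iff ((S or not Q) nor R)) = not False = True
Thus S3 is true.

Count: 3.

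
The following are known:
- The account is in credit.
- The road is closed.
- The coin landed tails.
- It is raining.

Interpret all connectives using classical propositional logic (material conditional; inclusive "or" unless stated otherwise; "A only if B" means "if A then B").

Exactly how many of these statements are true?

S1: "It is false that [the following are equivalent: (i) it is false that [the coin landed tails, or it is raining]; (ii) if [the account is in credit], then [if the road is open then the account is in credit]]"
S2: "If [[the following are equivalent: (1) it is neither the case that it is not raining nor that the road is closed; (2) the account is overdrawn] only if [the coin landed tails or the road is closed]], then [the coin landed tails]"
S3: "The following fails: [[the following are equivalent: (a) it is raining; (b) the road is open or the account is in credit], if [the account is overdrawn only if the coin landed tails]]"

2

Let R = "the coin landed heads" (F), S = "it is raining" (T), P = "the account is overdrawn" (F), Q = "the road is closed" (T).

S1: In symbols: ~(~(~R | S) <-> (~P -> (~Q -> ~P)))

~R = ~F = T
~R | S = T | T = T
~(~R | S) = ~T = F
~P = ~F = T
~Q = ~T = F
~P = ~F = T
~Q -> ~P = F -> T = T
~P -> (~Q -> ~P) = T -> T = T
~(~R | S) <-> (~P -> (~Q -> ~P)) = F <-> T = F
~(~(~R | S) <-> (~P -> (~Q -> ~P))) = ~F = T
Thus S1 is true.

S2: Formalization: (((~S nor Q) <-> P) -> (~R | Q)) -> ~R

~S = ~T = F
~S nor Q = F nor T = F
(~S nor Q) <-> P = F <-> F = T
~R = ~F = T
~R | Q = T | T = T
((~S nor Q) <-> P) -> (~R | Q) = T -> T = T
~R = ~F = T
(((~S nor Q) <-> P) -> (~R | Q)) -> ~R = T -> T = T
So S2 is true.

S3: This is ~((P -> ~R) -> (S <-> (~Q | ~P))).

~R = ~F = T
P -> ~R = F -> T = T
~Q = ~T = F
~P = ~F = T
~Q | ~P = F | T = T
S <-> (~Q | ~P) = T <-> T = T
(P -> ~R) -> (S <-> (~Q | ~P)) = T -> T = T
~((P -> ~R) -> (S <-> (~Q | ~P))) = ~T = F
Hence S3 is false.

2 of the 3 statements are true (S1, S2).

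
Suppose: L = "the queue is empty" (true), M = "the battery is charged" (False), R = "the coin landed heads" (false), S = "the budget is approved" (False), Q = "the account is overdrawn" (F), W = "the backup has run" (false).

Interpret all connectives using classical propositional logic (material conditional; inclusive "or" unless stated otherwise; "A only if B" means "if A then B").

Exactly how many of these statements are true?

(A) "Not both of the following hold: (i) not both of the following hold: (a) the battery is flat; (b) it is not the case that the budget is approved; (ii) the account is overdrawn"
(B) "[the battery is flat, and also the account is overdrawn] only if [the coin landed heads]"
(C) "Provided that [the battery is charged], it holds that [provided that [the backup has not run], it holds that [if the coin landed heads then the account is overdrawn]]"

(A): Parsed as (not M nand not S) nand Q

not M = not False = True
not S = not False = True
not M nand not S = True nand True = False
(not M nand not S) nand Q = False nand False = True
Hence (A) is true.

(B): In symbols: (not M and Q) -> R

not M = not False = True
not M and Q = True and False = False
(not M and Q) -> R = False -> False = True
Hence (B) is true.

(C): Parsed as M -> (not W -> (R -> Q))

not W = not False = True
R -> Q = False -> False = True
not W -> (R -> Q) = True -> True = True
M -> (not W -> (R -> Q)) = False -> True = True
Hence (C) is true.

Count: 3.

3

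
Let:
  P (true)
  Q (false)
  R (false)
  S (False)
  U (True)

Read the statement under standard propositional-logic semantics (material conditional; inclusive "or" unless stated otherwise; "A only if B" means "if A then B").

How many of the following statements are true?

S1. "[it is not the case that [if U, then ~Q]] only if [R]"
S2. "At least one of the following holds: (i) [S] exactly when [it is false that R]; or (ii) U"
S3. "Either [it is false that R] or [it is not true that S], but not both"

2

S1: Formalization: ~(U -> ~Q) -> R

~Q = ~F = T
U -> ~Q = T -> T = T
~(U -> ~Q) = ~T = F
~(U -> ~Q) -> R = F -> F = T
Hence S1 is true.

S2: In symbols: (S <-> ~R) | U

~R = ~F = T
S <-> ~R = F <-> T = F
(S <-> ~R) | U = F | T = T
So S2 is true.

S3: This is ~R xor ~S.

~R = ~F = T
~S = ~F = T
~R xor ~S = T xor T = F
So S3 is false.

Count: 2.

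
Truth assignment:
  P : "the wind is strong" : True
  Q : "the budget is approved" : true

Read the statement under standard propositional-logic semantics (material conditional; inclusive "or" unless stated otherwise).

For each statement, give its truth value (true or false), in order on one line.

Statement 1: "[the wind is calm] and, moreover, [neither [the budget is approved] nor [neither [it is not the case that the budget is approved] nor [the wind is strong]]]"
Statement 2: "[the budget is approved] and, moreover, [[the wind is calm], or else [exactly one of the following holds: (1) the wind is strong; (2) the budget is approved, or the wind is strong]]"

Statement 1: This is not P and (Q nor (not Q nor P)).

not P = not True = False
not Q = not True = False
not Q nor P = False nor True = False
Q nor (not Q nor P) = True nor False = False
not P and (Q nor (not Q nor P)) = False and False = False
Thus Statement 1 is false.

Statement 2: This is Q and (not P or (P xor (Q or P))).

not P = not True = False
Q or P = True or True = True
P xor (Q or P) = True xor True = False
not P or (P xor (Q or P)) = False or False = False
Q and (not P or (P xor (Q or P))) = True and False = False
Hence Statement 2 is false.

Statement 1 F, Statement 2 F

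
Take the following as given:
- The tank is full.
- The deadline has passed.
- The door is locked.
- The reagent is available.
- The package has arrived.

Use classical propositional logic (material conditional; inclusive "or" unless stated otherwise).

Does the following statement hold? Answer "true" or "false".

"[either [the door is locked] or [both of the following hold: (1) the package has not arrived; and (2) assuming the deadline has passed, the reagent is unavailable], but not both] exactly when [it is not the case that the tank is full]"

False

Let G = "the door is locked" (T), M = "the package has arrived" (T), V = "the deadline has passed" (T), R = "the reagent is available" (T), H = "the tank is full" (T).
Parsed as (G xor (~M & (V -> ~R))) <-> ~H

~M = ~T = F
~R = ~T = F
V -> ~R = T -> F = F
~M & (V -> ~R) = F & F = F
G xor (~M & (V -> ~R)) = T xor F = T
~H = ~T = F
(G xor (~M & (V -> ~R))) <-> ~H = T <-> F = F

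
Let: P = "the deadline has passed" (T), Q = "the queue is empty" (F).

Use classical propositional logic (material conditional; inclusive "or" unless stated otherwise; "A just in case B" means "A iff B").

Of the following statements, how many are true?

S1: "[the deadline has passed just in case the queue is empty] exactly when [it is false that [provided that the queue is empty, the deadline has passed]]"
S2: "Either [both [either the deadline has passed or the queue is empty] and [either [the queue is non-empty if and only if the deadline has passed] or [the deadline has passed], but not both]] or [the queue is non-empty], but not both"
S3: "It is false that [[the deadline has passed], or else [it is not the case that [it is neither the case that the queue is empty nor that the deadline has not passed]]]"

2

S1: Parsed as (P iff Q) iff not (Q -> P)

P iff Q = True iff False = False
Q -> P = False -> True = True
not (Q -> P) = not True = False
(P iff Q) iff not (Q -> P) = False iff False = True
Thus S1 is true.

S2: In symbols: ((P or Q) and ((not Q iff P) xor P)) xor not Q

P or Q = True or False = True
not Q = not False = True
not Q iff P = True iff True = True
(not Q iff P) xor P = True xor True = False
(P or Q) and ((not Q iff P) xor P) = True and False = False
not Q = not False = True
((P or Q) and ((not Q iff P) xor P)) xor not Q = False xor True = True
So S2 is true.

S3: Formalization: not (P or not (Q nor not P))

not P = not True = False
Q nor not P = False nor False = True
not (Q nor not P) = not True = False
P or not (Q nor not P) = True or False = True
not (P or not (Q nor not P)) = not True = False
Thus S3 is false.

True statements: 2 (S1, S2).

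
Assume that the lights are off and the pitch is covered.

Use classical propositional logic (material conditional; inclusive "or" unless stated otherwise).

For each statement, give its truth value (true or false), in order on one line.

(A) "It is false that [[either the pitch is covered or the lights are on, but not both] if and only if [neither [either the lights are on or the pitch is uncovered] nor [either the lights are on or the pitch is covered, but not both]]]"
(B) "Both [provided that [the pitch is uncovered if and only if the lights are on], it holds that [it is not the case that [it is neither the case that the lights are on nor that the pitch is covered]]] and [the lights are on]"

Let Q = "the pitch is covered" (T), P = "the lights are on" (F).

(A): This is ~((Q xor P) <-> ((P | ~Q) nor (P xor Q))).

Q xor P = T xor F = T
~Q = ~T = F
P | ~Q = F | F = F
P xor Q = F xor T = T
(P | ~Q) nor (P xor Q) = F nor T = F
(Q xor P) <-> ((P | ~Q) nor (P xor Q)) = T <-> F = F
~((Q xor P) <-> ((P | ~Q) nor (P xor Q))) = ~F = T
So (A) is true.

(B): Formalization: ((~Q <-> P) -> ~(P nor Q)) & P

~Q = ~T = F
~Q <-> P = F <-> F = T
P nor Q = F nor T = F
~(P nor Q) = ~F = T
(~Q <-> P) -> ~(P nor Q) = T -> T = T
((~Q <-> P) -> ~(P nor Q)) & P = T & F = F
So (B) is false.

(A) True, (B) False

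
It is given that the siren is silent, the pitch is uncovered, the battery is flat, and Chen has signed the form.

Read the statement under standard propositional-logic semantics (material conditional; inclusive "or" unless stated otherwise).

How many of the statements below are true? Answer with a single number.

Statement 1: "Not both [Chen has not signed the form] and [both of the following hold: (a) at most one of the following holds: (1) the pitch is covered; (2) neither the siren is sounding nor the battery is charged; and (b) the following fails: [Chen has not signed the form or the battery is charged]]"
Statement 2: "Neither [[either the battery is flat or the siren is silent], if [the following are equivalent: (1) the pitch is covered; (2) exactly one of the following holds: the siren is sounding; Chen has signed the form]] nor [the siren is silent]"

Let K = "Chen has signed the form" (True), R = "the pitch is covered" (False), N = "the siren is sounding" (False), P = "the battery is charged" (False).

Statement 1: Parsed as not K nand ((R nand (N nor P)) and not (not K or P))

not K = not True = False
N nor P = False nor False = True
R nand (N nor P) = False nand True = True
not K = not True = False
not K or P = False or False = False
not (not K or P) = not False = True
(R nand (N nor P)) and not (not K or P) = True and True = True
not K nand ((R nand (N nor P)) and not (not K or P)) = False nand True = True
Hence Statement 1 is true.

Statement 2: This is ((R iff (N xor K)) -> (not P or not N)) nor not N.

N xor K = False xor True = True
R iff (N xor K) = False iff True = False
not P = not False = True
not N = not False = True
not P or not N = True or True = True
(R iff (N xor K)) -> (not P or not N) = False -> True = True
not N = not False = True
((R iff (N xor K)) -> (not P or not N)) nor not N = True nor True = False
Thus Statement 2 is false.

Count: 1.

1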